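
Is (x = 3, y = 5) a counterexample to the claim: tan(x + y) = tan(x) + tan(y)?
Yes

Substituting x = 3, y = 5:
LHS = tan(3 + 5) = tan(8) ≈ -6.8
RHS = tan(3) + tan(5) ≈ -3.523

Since LHS ≠ RHS, this pair disproves the claim.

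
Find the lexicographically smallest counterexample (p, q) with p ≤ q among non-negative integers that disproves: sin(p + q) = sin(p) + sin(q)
(p, q) = (1, 1)

Substituting (1, 1) into the claim:
LHS = sin(1 + 1) = sin(2) ≈ 0.9093
RHS = sin(1) + sin(1) = 2·sin(1) ≈ 1.683

Since LHS ≠ RHS, this pair disproves the claim, and no lexicographically smaller pair (p ≤ q, non-negative integers) does.

For instance (2, 3) is also a counterexample (LHS = sin(5) ≈ -0.9589, RHS = sin(3) + sin(2) ≈ 1.05), but it's lexicographically larger.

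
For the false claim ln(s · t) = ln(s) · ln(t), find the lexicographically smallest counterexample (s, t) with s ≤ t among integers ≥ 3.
Substituting (3, 3) into the claim:
LHS = ln(3 · 3) = ln(9) ≈ 2.197
RHS = ln(3) · ln(3) = ln(3)² ≈ 1.207

Since LHS ≠ RHS, this pair disproves the claim, and no lexicographically smaller pair (s ≤ t, integers ≥ 3) does.

For instance (3, 6) is also a counterexample (LHS = ln(18) ≈ 2.89, RHS = ln(3)·ln(6) ≈ 1.968), but it's lexicographically larger.

Answer: (s, t) = (3, 3)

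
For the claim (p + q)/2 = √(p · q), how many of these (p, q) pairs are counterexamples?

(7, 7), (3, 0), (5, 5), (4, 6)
Testing each pair:
(7, 7): LHS = 7, RHS = 7 → satisfies claim
(3, 0): LHS = 3/2, RHS = 0 → counterexample
(5, 5): LHS = 5, RHS = 5 → satisfies claim
(4, 6): LHS = 5, RHS = 2·√(6) ≈ 4.899 → counterexample

That makes 2 counterexamples.

Answer: 2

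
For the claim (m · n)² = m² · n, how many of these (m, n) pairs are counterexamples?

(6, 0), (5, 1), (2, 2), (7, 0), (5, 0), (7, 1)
1

Testing each pair:
(6, 0): LHS = 0, RHS = 0 → satisfies claim
(5, 1): LHS = 25, RHS = 25 → satisfies claim
(2, 2): LHS = 16, RHS = 8 → counterexample
(7, 0): LHS = 0, RHS = 0 → satisfies claim
(5, 0): LHS = 0, RHS = 0 → satisfies claim
(7, 1): LHS = 49, RHS = 49 → satisfies claim

That makes 1 counterexample.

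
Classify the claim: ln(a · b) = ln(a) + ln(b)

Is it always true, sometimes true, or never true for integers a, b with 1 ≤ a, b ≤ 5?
Always true

The identity holds for every pair in the range. For instance at (a, b) = (3, 3): both sides equal ln(9) ≈ 2.197.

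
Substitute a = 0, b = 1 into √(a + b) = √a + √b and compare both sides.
LHS = √(0 + 1) = 1
RHS = √0 + √1 = 1

LHS = RHS: the two sides agree.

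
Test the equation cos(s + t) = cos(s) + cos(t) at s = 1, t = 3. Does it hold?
Fails

Substituting s = 1, t = 3:

LHS = cos(1 + 3) = cos(4) ≈ -0.6536
RHS = cos(1) + cos(3) ≈ -0.4497

LHS ≠ RHS, so the equation does not hold at this point.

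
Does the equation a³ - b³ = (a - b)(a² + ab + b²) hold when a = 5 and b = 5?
Substituting a = 5, b = 5:

LHS = 5³ - 5³ = 0
RHS = (5 - 5)(5² + 5·5 + 5²) = 0

LHS = RHS, so the equation holds at this point.

Answer: Holds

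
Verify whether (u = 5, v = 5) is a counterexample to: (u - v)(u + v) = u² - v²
Substituting u = 5, v = 5:
LHS = (5 - 5)(5 + 5) = 0
RHS = 5² - 5² = 0

The sides agree, so this pair does not disprove the claim.

Answer: No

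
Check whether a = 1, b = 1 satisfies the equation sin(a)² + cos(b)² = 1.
Holds

Substituting a = 1, b = 1:

LHS = sin(1)² + cos(1)² = 1
RHS = 1

LHS = RHS, so the equation holds at this point.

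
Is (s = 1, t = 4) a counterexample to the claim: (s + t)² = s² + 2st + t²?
No

Substituting s = 1, t = 4:
LHS = (1 + 4)² = 25
RHS = 1² + 2·1·4 + 4² = 25

The sides agree, so this pair does not disprove the claim.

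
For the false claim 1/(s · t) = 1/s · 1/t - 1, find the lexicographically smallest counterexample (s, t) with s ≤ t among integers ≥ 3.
(s, t) = (3, 3)

Substituting (3, 3) into the claim:
LHS = 1/(3 · 3) = 1/9
RHS = 1/3 · 1/3 - 1 = -8/9

Since LHS ≠ RHS, this pair disproves the claim, and no lexicographically smaller pair (s ≤ t, integers ≥ 3) does.

For instance (5, 10) is also a counterexample (LHS = 1/50, RHS = -49/50), but it's lexicographically larger.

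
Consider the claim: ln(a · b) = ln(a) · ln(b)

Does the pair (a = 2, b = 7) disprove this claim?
Yes

Substituting a = 2, b = 7:
LHS = ln(2 · 7) = ln(14) ≈ 2.639
RHS = ln(2) · ln(7) ≈ 1.349

Since LHS ≠ RHS, this pair disproves the claim.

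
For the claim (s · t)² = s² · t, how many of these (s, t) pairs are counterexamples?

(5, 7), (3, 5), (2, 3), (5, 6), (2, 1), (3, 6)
5

Testing each pair:
(5, 7): LHS = 1225, RHS = 175 → counterexample
(3, 5): LHS = 225, RHS = 45 → counterexample
(2, 3): LHS = 36, RHS = 12 → counterexample
(5, 6): LHS = 900, RHS = 150 → counterexample
(2, 1): LHS = 4, RHS = 4 → satisfies claim
(3, 6): LHS = 324, RHS = 54 → counterexample

That makes 5 counterexamples.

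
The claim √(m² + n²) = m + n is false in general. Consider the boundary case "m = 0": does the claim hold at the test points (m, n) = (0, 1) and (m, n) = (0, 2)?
At (0, 1): LHS = 1, RHS = 1 → equal
At (0, 2): LHS = 2, RHS = 2 → equal

So the claim does hold at both of these boundary points, even though it is not an identity.

Answer: Yes, holds at both test points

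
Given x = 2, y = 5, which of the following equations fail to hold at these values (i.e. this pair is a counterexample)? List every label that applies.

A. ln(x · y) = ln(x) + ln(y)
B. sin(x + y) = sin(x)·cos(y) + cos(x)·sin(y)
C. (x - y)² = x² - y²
Evaluating each claim at the given values:
A. LHS = ln(10) ≈ 2.303, RHS = ln(2) + ln(5) ≈ 2.303 → holds here (LHS = RHS)
B. LHS = sin(7) ≈ 0.657, RHS = sin(2)·cos(5) + sin(5)·cos(2) ≈ 0.657 → holds here (LHS = RHS)
C. LHS = 9, RHS = -21 → fails here (LHS ≠ RHS)

Answer: C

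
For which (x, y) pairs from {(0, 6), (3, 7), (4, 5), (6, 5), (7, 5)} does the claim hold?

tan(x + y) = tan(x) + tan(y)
(0, 6)

Testing each pair:
(0, 6): LHS = tan(6) ≈ -0.291, RHS = tan(6) ≈ -0.291 → holds
(3, 7): LHS = tan(10) ≈ 0.6484, RHS = tan(3) + tan(7) ≈ 0.7289 → fails
(4, 5): LHS = tan(9) ≈ -0.4523, RHS = tan(5) + tan(4) ≈ -2.223 → fails
(6, 5): LHS = tan(11) ≈ -226, RHS = tan(5) + tan(6) ≈ -3.672 → fails
(7, 5): LHS = tan(12) ≈ -0.6359, RHS = tan(5) + tan(7) ≈ -2.509 → fails

1 of 5 pairs satisfies the claim.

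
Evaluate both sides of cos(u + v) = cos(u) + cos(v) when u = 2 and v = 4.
LHS = cos(2 + 4) = cos(6) ≈ 0.9602
RHS = cos(2) + cos(4) ≈ -1.07

LHS ≠ RHS (they differ by about 2.03), so the equation does not hold here.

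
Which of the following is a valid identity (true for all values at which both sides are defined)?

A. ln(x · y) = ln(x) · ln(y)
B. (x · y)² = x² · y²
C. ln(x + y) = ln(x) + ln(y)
B

A: fails at (3, 5) — LHS = ln(15) ≈ 2.708, RHS = ln(3)·ln(5) ≈ 1.768.
B: holds — e.g. at (2, 4), both sides equal 64.
C: fails at (2, 4) — LHS = ln(6) ≈ 1.792, RHS = ln(2) + ln(4) ≈ 2.079.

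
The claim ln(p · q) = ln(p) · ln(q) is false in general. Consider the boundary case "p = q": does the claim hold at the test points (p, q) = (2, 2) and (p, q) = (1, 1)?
Only at (1, 1)

At (2, 2): LHS = ln(4) ≈ 1.386 ≠ RHS = ln(2)² ≈ 0.4805
At (1, 1): LHS = 0, RHS = 0 → equal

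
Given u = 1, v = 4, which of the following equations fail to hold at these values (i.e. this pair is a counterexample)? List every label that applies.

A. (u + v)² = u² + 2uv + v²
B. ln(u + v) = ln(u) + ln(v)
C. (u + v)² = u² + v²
B, C

Evaluating each claim at the given values:
A. LHS = 25, RHS = 25 → holds here (LHS = RHS)
B. LHS = ln(5) ≈ 1.609, RHS = ln(4) ≈ 1.386 → fails here (LHS ≠ RHS)
C. LHS = 25, RHS = 17 → fails here (LHS ≠ RHS)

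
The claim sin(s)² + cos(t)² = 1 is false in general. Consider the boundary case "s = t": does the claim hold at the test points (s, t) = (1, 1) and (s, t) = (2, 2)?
Yes, holds at both test points

At (1, 1): LHS = cos(1)² + sin(1)² = 1, RHS = 1 → equal
At (2, 2): LHS = cos(2)² + sin(2)² = 1, RHS = 1 → equal

So the claim does hold at both of these boundary points, even though it is not an identity.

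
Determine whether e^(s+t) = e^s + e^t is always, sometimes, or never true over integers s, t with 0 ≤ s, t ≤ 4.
The claim fails for every pair in the range. For instance at (s, t) = (0, 0): LHS = 1, RHS = 2.

Answer: Never true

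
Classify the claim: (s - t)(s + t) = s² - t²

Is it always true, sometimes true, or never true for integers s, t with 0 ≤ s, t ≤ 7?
Always true

The identity holds for every pair in the range. For instance at (s, t) = (1, 7): both sides equal -48.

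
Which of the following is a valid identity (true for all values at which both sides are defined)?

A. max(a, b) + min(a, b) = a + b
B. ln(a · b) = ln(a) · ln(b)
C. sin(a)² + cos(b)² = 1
A: holds — e.g. at (3, 7), both sides equal 10.
B: fails at (2, 7) — LHS = ln(14) ≈ 2.639, RHS = ln(2)·ln(7) ≈ 1.349.
C: fails at (4, 5) — LHS = cos(5)² + sin(4)² ≈ 0.6532, RHS = 1.

Answer: A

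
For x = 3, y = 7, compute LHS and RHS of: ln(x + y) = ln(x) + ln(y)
LHS = ln(3 + 7) = ln(10) ≈ 2.303
RHS = ln(3) + ln(7) ≈ 3.045

LHS ≠ RHS (they differ by about 0.7419), so the equation does not hold here.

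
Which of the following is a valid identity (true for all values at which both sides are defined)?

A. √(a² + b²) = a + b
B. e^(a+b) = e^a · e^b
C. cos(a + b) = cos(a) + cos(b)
B

A: fails at (2, 5) — LHS = √(29) ≈ 5.385, RHS = 7.
B: holds — e.g. at (2, 5), both sides equal e^7 ≈ 1097.
C: fails at (6, 7) — LHS = cos(13) ≈ 0.9074, RHS = cos(7) + cos(6) ≈ 1.714.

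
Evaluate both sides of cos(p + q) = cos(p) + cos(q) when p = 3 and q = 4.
LHS = cos(3 + 4) = cos(7) ≈ 0.7539
RHS = cos(3) + cos(4) ≈ -1.644

LHS ≠ RHS (they differ by about 2.398), so the equation does not hold here.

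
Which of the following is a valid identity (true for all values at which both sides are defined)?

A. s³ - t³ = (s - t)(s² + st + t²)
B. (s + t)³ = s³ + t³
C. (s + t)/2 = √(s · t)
A: holds — e.g. at (6, 7), both sides equal -127.
B: fails at (2, 5) — LHS = 343, RHS = 133.
C: fails at (2, 4) — LHS = 3, RHS = 2·√(2) ≈ 2.828.

Answer: A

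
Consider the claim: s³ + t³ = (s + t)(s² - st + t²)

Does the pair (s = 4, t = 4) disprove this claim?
Substituting s = 4, t = 4:
LHS = 4³ + 4³ = 128
RHS = (4 + 4)(4² - 4·4 + 4²) = 128

The sides agree, so this pair does not disprove the claim.

Answer: No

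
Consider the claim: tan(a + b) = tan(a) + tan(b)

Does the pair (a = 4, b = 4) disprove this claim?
Substituting a = 4, b = 4:
LHS = tan(4 + 4) = tan(8) ≈ -6.8
RHS = tan(4) + tan(4) = 2·tan(4) ≈ 2.316

Since LHS ≠ RHS, this pair disproves the claim.

Answer: Yes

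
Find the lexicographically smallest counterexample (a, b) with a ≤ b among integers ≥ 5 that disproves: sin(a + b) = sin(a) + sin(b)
(a, b) = (5, 5)

Substituting (5, 5) into the claim:
LHS = sin(5 + 5) = sin(10) ≈ -0.544
RHS = sin(5) + sin(5) = 2·sin(5) ≈ -1.918

Since LHS ≠ RHS, this pair disproves the claim, and no lexicographically smaller pair (a ≤ b, integers ≥ 5) does.

For instance (6, 11) is also a counterexample (LHS = sin(17) ≈ -0.9614, RHS = sin(11) + sin(6) ≈ -1.279), but it's lexicographically larger.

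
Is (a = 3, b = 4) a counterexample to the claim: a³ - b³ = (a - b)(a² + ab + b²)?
No

Substituting a = 3, b = 4:
LHS = 3³ - 4³ = -37
RHS = (3 - 4)(3² + 3·4 + 4²) = -37

The sides agree, so this pair does not disprove the claim.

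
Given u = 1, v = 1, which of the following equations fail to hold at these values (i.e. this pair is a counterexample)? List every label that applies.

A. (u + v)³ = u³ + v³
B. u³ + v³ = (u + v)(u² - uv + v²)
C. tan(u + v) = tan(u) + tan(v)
Evaluating each claim at the given values:
A. LHS = 8, RHS = 2 → fails here (LHS ≠ RHS)
B. LHS = 2, RHS = 2 → holds here (LHS = RHS)
C. LHS = tan(2) ≈ -2.185, RHS = 2·tan(1) ≈ 3.115 → fails here (LHS ≠ RHS)

Answer: A, C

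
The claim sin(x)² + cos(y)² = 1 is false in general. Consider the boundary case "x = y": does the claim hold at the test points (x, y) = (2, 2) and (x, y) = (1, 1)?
Yes, holds at both test points

At (2, 2): LHS = cos(2)² + sin(2)² = 1, RHS = 1 → equal
At (1, 1): LHS = cos(1)² + sin(1)² = 1, RHS = 1 → equal

So the claim does hold at both of these boundary points, even though it is not an identity.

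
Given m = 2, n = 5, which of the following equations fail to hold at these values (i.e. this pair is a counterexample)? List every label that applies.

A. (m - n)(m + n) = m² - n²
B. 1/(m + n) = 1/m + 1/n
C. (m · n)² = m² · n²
B

Evaluating each claim at the given values:
A. LHS = -21, RHS = -21 → holds here (LHS = RHS)
B. LHS = 1/7, RHS = 7/10 → fails here (LHS ≠ RHS)
C. LHS = 100, RHS = 100 → holds here (LHS = RHS)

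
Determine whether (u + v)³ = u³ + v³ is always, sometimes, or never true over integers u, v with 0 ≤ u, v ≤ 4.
It holds at (u, v) = (0, 1) (both sides equal 1), but fails at (u, v) = (3, 3) (LHS = 216, RHS = 54).

Answer: Sometimes true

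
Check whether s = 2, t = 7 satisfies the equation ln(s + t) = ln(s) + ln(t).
Fails

Substituting s = 2, t = 7:

LHS = ln(2 + 7) = ln(9) ≈ 2.197
RHS = ln(2) + ln(7) ≈ 2.639

LHS ≠ RHS, so the equation does not hold at this point.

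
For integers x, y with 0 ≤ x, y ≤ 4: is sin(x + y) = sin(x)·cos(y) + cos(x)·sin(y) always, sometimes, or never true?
Always true

The identity holds for every pair in the range. For instance at (x, y) = (0, 0): both sides equal 0.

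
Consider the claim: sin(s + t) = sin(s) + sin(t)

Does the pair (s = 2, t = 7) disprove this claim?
Substituting s = 2, t = 7:
LHS = sin(2 + 7) = sin(9) ≈ 0.4121
RHS = sin(2) + sin(7) ≈ 1.566

Since LHS ≠ RHS, this pair disproves the claim.

Answer: Yes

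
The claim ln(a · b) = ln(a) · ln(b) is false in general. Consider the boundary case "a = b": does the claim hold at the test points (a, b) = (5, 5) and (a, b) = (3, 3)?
No, fails at both test points

At (5, 5): LHS = ln(25) ≈ 3.219 ≠ RHS = ln(5)² ≈ 2.59
At (3, 3): LHS = ln(9) ≈ 2.197 ≠ RHS = ln(3)² ≈ 1.207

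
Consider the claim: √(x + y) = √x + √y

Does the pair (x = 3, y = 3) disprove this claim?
Yes

Substituting x = 3, y = 3:
LHS = √(3 + 3) = √(6) ≈ 2.449
RHS = √3 + √3 = 2·√(3) ≈ 3.464

Since LHS ≠ RHS, this pair disproves the claim.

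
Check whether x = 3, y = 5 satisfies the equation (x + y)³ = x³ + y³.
Fails

Substituting x = 3, y = 5:

LHS = (3 + 5)³ = 512
RHS = 3³ + 5³ = 152

LHS ≠ RHS, so the equation does not hold at this point.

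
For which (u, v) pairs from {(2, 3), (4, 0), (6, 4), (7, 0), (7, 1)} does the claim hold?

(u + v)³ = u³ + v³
(4, 0), (7, 0)

Testing each pair:
(2, 3): LHS = 125, RHS = 35 → fails
(4, 0): LHS = 64, RHS = 64 → holds
(6, 4): LHS = 1000, RHS = 280 → fails
(7, 0): LHS = 343, RHS = 343 → holds
(7, 1): LHS = 512, RHS = 344 → fails

2 of 5 pairs satisfy the claim.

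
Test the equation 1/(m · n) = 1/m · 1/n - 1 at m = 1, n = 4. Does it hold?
Substituting m = 1, n = 4:

LHS = 1/(1 · 4) = 1/4
RHS = 1/1 · 1/4 - 1 = -3/4

LHS ≠ RHS, so the equation does not hold at this point.

Answer: Fails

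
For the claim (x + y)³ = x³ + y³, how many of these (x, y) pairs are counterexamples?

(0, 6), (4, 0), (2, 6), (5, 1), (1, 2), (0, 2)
3

Testing each pair:
(0, 6): LHS = 216, RHS = 216 → satisfies claim
(4, 0): LHS = 64, RHS = 64 → satisfies claim
(2, 6): LHS = 512, RHS = 224 → counterexample
(5, 1): LHS = 216, RHS = 126 → counterexample
(1, 2): LHS = 27, RHS = 9 → counterexample
(0, 2): LHS = 8, RHS = 8 → satisfies claim

That makes 3 counterexamples.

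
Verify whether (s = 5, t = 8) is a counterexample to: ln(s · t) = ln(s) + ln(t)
Substituting s = 5, t = 8:
LHS = ln(5 · 8) = ln(40) ≈ 3.689
RHS = ln(5) + ln(8) ≈ 3.689

The sides agree, so this pair does not disprove the claim.

Answer: No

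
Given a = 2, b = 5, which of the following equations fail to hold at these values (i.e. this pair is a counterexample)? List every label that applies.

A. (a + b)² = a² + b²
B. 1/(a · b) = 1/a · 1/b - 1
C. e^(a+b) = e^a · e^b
A, B

Evaluating each claim at the given values:
A. LHS = 49, RHS = 29 → fails here (LHS ≠ RHS)
B. LHS = 1/10, RHS = -9/10 → fails here (LHS ≠ RHS)
C. LHS = e^7 ≈ 1097, RHS = e^7 ≈ 1097 → holds here (LHS = RHS)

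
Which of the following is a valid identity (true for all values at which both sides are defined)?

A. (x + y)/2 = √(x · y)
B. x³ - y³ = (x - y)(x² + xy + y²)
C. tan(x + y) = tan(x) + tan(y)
A: fails at (2, 4) — LHS = 3, RHS = 2·√(2) ≈ 2.828.
B: holds — e.g. at (1, 5), both sides equal -124.
C: fails at (5, 5) — LHS = tan(10) ≈ 0.6484, RHS = 2·tan(5) ≈ -6.761.

Answer: B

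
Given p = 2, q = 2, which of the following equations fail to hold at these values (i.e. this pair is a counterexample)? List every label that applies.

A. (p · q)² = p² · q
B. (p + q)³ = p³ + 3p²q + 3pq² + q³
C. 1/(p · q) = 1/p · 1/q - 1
Evaluating each claim at the given values:
A. LHS = 16, RHS = 8 → fails here (LHS ≠ RHS)
B. LHS = 64, RHS = 64 → holds here (LHS = RHS)
C. LHS = 1/4, RHS = -3/4 → fails here (LHS ≠ RHS)

Answer: A, C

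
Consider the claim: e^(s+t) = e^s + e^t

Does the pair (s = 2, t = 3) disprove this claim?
Yes

Substituting s = 2, t = 3:
LHS = e^(2+3) = e^5 ≈ 148.4
RHS = e^2 + e^3 ≈ 27.47

Since LHS ≠ RHS, this pair disproves the claim.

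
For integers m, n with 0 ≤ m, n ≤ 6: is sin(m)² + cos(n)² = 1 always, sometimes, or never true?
It holds at (m, n) = (3, 3) (both sides equal 1), but fails at (m, n) = (2, 6) (LHS = sin(2)² + cos(6)² ≈ 1.749, RHS = 1).

Answer: Sometimes true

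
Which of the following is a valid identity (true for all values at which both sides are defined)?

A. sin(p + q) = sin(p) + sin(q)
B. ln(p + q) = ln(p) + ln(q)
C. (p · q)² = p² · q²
C

A: fails at (3, 7) — LHS = sin(10) ≈ -0.544, RHS = sin(3) + sin(7) ≈ 0.7981.
B: fails at (2, 3) — LHS = ln(5) ≈ 1.609, RHS = ln(2) + ln(3) ≈ 1.792.
C: holds — e.g. at (4, 5), both sides equal 400.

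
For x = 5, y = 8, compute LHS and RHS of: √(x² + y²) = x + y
LHS = √(5² + 8²) = √(89) ≈ 9.434
RHS = 5 + 8 = 13

LHS ≠ RHS (they differ by about 3.566), so the equation does not hold here.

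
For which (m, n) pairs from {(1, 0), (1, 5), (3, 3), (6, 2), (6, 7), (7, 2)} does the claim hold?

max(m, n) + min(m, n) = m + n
All pairs

Testing each pair:
(1, 0): LHS = 1, RHS = 1 → holds
(1, 5): LHS = 6, RHS = 6 → holds
(3, 3): LHS = 6, RHS = 6 → holds
(6, 2): LHS = 8, RHS = 8 → holds
(6, 7): LHS = 13, RHS = 13 → holds
(7, 2): LHS = 9, RHS = 9 → holds

Every pair satisfies the claim.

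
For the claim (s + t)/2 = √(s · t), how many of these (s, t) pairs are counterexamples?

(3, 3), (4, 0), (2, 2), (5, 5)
Testing each pair:
(3, 3): LHS = 3, RHS = 3 → satisfies claim
(4, 0): LHS = 2, RHS = 0 → counterexample
(2, 2): LHS = 2, RHS = 2 → satisfies claim
(5, 5): LHS = 5, RHS = 5 → satisfies claim

That makes 1 counterexample.

Answer: 1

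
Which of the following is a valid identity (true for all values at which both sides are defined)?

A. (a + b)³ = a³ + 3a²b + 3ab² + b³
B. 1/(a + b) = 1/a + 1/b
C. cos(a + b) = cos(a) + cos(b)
A: holds — e.g. at (1, 2), both sides equal 27.
B: fails at (4, 5) — LHS = 1/9, RHS = 9/20.
C: fails at (2, 7) — LHS = cos(9) ≈ -0.9111, RHS = cos(2) + cos(7) ≈ 0.3378.

Answer: A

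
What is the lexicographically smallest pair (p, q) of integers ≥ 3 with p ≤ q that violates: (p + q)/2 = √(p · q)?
(p, q) = (3, 4)

At (3, 3): both sides equal 3, so it holds there.

Substituting (3, 4) into the claim:
LHS = (3 + 4)/2 = 7/2
RHS = √(3 · 4) = 2·√(3) ≈ 3.464

Since LHS ≠ RHS, this pair disproves the claim, and no lexicographically smaller pair (p ≤ q, integers ≥ 3) does.

For instance (7, 9) is also a counterexample (LHS = 8, RHS = 3·√(7) ≈ 7.937), but it's lexicographically larger.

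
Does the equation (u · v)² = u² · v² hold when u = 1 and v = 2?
Substituting u = 1, v = 2:

LHS = (1 · 2)² = 4
RHS = 1² · 2² = 4

LHS = RHS, so the equation holds at this point.

Answer: Holds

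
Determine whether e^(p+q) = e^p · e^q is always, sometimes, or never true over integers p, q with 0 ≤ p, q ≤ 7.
Always true

The identity holds for every pair in the range. For instance at (p, q) = (1, 6): both sides equal e^7 ≈ 1097.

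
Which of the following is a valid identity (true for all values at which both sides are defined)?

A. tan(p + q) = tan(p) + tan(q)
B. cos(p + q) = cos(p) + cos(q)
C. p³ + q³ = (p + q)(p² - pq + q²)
C

A: fails at (1, 1) — LHS = tan(2) ≈ -2.185, RHS = 2·tan(1) ≈ 3.115.
B: fails at (1, 5) — LHS = cos(6) ≈ 0.9602, RHS = cos(5) + cos(1) ≈ 0.824.
C: holds — e.g. at (2, 5), both sides equal 133.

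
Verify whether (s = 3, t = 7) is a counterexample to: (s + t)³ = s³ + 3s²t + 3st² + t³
No

Substituting s = 3, t = 7:
LHS = (3 + 7)³ = 1000
RHS = 3³ + 3·3²·7 + 3·3·7² + 7³ = 1000

The sides agree, so this pair does not disprove the claim.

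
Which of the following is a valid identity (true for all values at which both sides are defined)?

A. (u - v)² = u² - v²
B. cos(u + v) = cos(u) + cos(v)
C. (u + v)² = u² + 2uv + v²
C

A: fails at (3, 4) — LHS = 1, RHS = -7.
B: fails at (4, 5) — LHS = cos(9) ≈ -0.9111, RHS = cos(4) + cos(5) ≈ -0.37.
C: holds — e.g. at (2, 7), both sides equal 81.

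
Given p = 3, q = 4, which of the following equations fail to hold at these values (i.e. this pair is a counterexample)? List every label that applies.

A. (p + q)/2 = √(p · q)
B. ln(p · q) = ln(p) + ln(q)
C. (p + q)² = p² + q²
Evaluating each claim at the given values:
A. LHS = 7/2, RHS = 2·√(3) ≈ 3.464 → fails here (LHS ≠ RHS)
B. LHS = ln(12) ≈ 2.485, RHS = ln(3) + ln(4) ≈ 2.485 → holds here (LHS = RHS)
C. LHS = 49, RHS = 25 → fails here (LHS ≠ RHS)

Answer: A, C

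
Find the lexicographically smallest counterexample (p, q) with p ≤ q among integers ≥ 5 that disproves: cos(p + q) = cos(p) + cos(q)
Substituting (5, 5) into the claim:
LHS = cos(5 + 5) = cos(10) ≈ -0.8391
RHS = cos(5) + cos(5) = 2·cos(5) ≈ 0.5673

Since LHS ≠ RHS, this pair disproves the claim, and no lexicographically smaller pair (p ≤ q, integers ≥ 5) does.

For instance (6, 11) is also a counterexample (LHS = cos(17) ≈ -0.2752, RHS = cos(11) + cos(6) ≈ 0.9646), but it's lexicographically larger.

Answer: (p, q) = (5, 5)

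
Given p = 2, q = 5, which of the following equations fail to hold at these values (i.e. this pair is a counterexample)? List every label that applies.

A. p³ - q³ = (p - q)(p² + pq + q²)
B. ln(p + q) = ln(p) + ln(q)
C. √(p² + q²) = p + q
Evaluating each claim at the given values:
A. LHS = -117, RHS = -117 → holds here (LHS = RHS)
B. LHS = ln(7) ≈ 1.946, RHS = ln(2) + ln(5) ≈ 2.303 → fails here (LHS ≠ RHS)
C. LHS = √(29) ≈ 5.385, RHS = 7 → fails here (LHS ≠ RHS)

Answer: B, C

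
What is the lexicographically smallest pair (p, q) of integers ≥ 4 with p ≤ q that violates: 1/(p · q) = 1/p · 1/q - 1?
Substituting (4, 4) into the claim:
LHS = 1/(4 · 4) = 1/16
RHS = 1/4 · 1/4 - 1 = -15/16

Since LHS ≠ RHS, this pair disproves the claim, and no lexicographically smaller pair (p ≤ q, integers ≥ 4) does.

For instance (7, 10) is also a counterexample (LHS = 1/70, RHS = -69/70), but it's lexicographically larger.

Answer: (p, q) = (4, 4)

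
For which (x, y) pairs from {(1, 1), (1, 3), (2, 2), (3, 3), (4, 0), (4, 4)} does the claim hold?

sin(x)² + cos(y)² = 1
Testing each pair:
(1, 1): LHS = cos(1)² + sin(1)² = 1, RHS = 1 → holds
(1, 3): LHS = sin(1)² + cos(3)² ≈ 1.688, RHS = 1 → fails
(2, 2): LHS = cos(2)² + sin(2)² = 1, RHS = 1 → holds
(3, 3): LHS = sin(3)² + cos(3)² = 1, RHS = 1 → holds
(4, 0): LHS = sin(4)² + 1 ≈ 1.573, RHS = 1 → fails
(4, 4): LHS = cos(4)² + sin(4)² = 1, RHS = 1 → holds

4 of 6 pairs satisfy the claim.

Answer: (1, 1), (2, 2), (3, 3), (4, 4)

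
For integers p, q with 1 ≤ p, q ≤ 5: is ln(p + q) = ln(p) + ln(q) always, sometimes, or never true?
Sometimes true

It holds at (p, q) = (2, 2) (both sides equal ln(4) ≈ 1.386), but fails at (p, q) = (5, 4) (LHS = ln(9) ≈ 2.197, RHS = ln(4) + ln(5) ≈ 2.996).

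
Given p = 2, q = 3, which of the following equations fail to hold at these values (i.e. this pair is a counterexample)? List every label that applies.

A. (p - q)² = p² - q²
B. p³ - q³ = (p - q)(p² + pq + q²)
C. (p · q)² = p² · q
A, C

Evaluating each claim at the given values:
A. LHS = 1, RHS = -5 → fails here (LHS ≠ RHS)
B. LHS = -19, RHS = -19 → holds here (LHS = RHS)
C. LHS = 36, RHS = 12 → fails here (LHS ≠ RHS)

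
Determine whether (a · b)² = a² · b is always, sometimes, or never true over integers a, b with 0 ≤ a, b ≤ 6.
It holds at (a, b) = (0, 3) (both sides equal 0), but fails at (a, b) = (2, 6) (LHS = 144, RHS = 24).

Answer: Sometimes true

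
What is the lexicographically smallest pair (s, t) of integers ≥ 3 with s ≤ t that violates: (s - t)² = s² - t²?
Substituting (3, 4) into the claim:
LHS = (3 - 4)² = 1
RHS = 3² - 4² = -7

Since LHS ≠ RHS, this pair disproves the claim, and no lexicographically smaller pair (s ≤ t, integers ≥ 3) does.

For instance (7, 10) is also a counterexample (LHS = 9, RHS = -51), but it's lexicographically larger.

Answer: (s, t) = (3, 4)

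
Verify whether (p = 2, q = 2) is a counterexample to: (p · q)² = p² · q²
No

Substituting p = 2, q = 2:
LHS = (2 · 2)² = 16
RHS = 2² · 2² = 16

The sides agree, so this pair does not disprove the claim.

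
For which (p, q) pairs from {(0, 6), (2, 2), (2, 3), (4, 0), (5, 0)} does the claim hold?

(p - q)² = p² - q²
Testing each pair:
(0, 6): LHS = 36, RHS = -36 → fails
(2, 2): LHS = 0, RHS = 0 → holds
(2, 3): LHS = 1, RHS = -5 → fails
(4, 0): LHS = 16, RHS = 16 → holds
(5, 0): LHS = 25, RHS = 25 → holds

3 of 5 pairs satisfy the claim.

Answer: (2, 2), (4, 0), (5, 0)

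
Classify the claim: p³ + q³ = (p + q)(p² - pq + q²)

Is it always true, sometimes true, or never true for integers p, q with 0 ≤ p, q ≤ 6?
Always true

The identity holds for every pair in the range. For instance at (p, q) = (1, 1): both sides equal 2.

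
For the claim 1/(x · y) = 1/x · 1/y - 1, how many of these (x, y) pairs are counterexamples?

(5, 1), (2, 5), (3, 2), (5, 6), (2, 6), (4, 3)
6

Testing each pair:
(5, 1): LHS = 1/5, RHS = -4/5 → counterexample
(2, 5): LHS = 1/10, RHS = -9/10 → counterexample
(3, 2): LHS = 1/6, RHS = -5/6 → counterexample
(5, 6): LHS = 1/30, RHS = -29/30 → counterexample
(2, 6): LHS = 1/12, RHS = -11/12 → counterexample
(4, 3): LHS = 1/12, RHS = -11/12 → counterexample

That makes 6 counterexamples.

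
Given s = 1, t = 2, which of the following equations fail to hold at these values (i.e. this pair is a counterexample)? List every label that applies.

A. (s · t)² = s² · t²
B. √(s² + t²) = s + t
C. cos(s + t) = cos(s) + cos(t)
B, C

Evaluating each claim at the given values:
A. LHS = 4, RHS = 4 → holds here (LHS = RHS)
B. LHS = √(5) ≈ 2.236, RHS = 3 → fails here (LHS ≠ RHS)
C. LHS = cos(3) ≈ -0.99, RHS = cos(2) + cos(1) ≈ 0.1242 → fails here (LHS ≠ RHS)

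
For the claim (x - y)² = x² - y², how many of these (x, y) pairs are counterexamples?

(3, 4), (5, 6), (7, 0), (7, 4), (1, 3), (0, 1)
Testing each pair:
(3, 4): LHS = 1, RHS = -7 → counterexample
(5, 6): LHS = 1, RHS = -11 → counterexample
(7, 0): LHS = 49, RHS = 49 → satisfies claim
(7, 4): LHS = 9, RHS = 33 → counterexample
(1, 3): LHS = 4, RHS = -8 → counterexample
(0, 1): LHS = 1, RHS = -1 → counterexample

That makes 5 counterexamples.

Answer: 5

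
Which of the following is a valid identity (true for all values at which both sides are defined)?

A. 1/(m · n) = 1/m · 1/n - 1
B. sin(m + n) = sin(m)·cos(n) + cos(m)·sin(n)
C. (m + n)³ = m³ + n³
B

A: fails at (3, 4) — LHS = 1/12, RHS = -11/12.
B: holds — e.g. at (1, 2), both sides equal sin(3) ≈ 0.1411.
C: fails at (2, 3) — LHS = 125, RHS = 35.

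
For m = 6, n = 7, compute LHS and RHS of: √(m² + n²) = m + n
LHS = √(6² + 7²) = √(85) ≈ 9.22
RHS = 6 + 7 = 13

LHS ≠ RHS (they differ by about 3.78), so the equation does not hold here.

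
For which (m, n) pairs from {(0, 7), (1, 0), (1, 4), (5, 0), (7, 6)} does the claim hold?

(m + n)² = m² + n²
(0, 7), (1, 0), (5, 0)

Testing each pair:
(0, 7): LHS = 49, RHS = 49 → holds
(1, 0): LHS = 1, RHS = 1 → holds
(1, 4): LHS = 25, RHS = 17 → fails
(5, 0): LHS = 25, RHS = 25 → holds
(7, 6): LHS = 169, RHS = 85 → fails

3 of 5 pairs satisfy the claim.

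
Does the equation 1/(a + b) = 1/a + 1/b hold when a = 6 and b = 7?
Substituting a = 6, b = 7:

LHS = 1/(6 + 7) = 1/13
RHS = 1/6 + 1/7 = 13/42

LHS ≠ RHS, so the equation does not hold at this point.

Answer: Fails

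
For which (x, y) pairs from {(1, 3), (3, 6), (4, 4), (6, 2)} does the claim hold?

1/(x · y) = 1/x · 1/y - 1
Testing each pair:
(1, 3): LHS = 1/3, RHS = -2/3 → fails
(3, 6): LHS = 1/18, RHS = -17/18 → fails
(4, 4): LHS = 1/16, RHS = -15/16 → fails
(6, 2): LHS = 1/12, RHS = -11/12 → fails

No pair satisfies the claim.

Answer: None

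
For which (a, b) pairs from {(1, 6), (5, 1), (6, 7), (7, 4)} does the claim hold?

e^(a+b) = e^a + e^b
None

Testing each pair:
(1, 6): LHS = e^7 ≈ 1097, RHS = e + e^6 ≈ 406.1 → fails
(5, 1): LHS = e^6 ≈ 403.4, RHS = e + e^5 ≈ 151.1 → fails
(6, 7): LHS = e^13 ≈ 442413.4, RHS = e^6 + e^7 ≈ 1500 → fails
(7, 4): LHS = e^11 ≈ 59874.1, RHS = e^4 + e^7 ≈ 1151 → fails

No pair satisfies the claim.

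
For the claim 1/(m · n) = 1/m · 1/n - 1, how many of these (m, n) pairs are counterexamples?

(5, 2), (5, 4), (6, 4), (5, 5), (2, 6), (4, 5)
Testing each pair:
(5, 2): LHS = 1/10, RHS = -9/10 → counterexample
(5, 4): LHS = 1/20, RHS = -19/20 → counterexample
(6, 4): LHS = 1/24, RHS = -23/24 → counterexample
(5, 5): LHS = 1/25, RHS = -24/25 → counterexample
(2, 6): LHS = 1/12, RHS = -11/12 → counterexample
(4, 5): LHS = 1/20, RHS = -19/20 → counterexample

That makes 6 counterexamples.

Answer: 6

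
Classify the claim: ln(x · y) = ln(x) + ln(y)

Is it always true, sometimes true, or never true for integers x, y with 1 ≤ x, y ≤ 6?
The identity holds for every pair in the range. For instance at (x, y) = (1, 5): both sides equal ln(5) ≈ 1.609.

Answer: Always true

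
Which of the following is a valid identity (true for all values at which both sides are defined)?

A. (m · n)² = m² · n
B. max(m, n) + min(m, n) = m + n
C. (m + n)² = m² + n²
B

A: fails at (3, 3) — LHS = 81, RHS = 27.
B: holds — e.g. at (4, 4), both sides equal 8.
C: fails at (1, 4) — LHS = 25, RHS = 17.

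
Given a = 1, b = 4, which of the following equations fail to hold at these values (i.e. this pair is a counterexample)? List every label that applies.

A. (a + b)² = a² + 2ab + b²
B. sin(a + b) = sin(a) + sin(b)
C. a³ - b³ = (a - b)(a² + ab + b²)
Evaluating each claim at the given values:
A. LHS = 25, RHS = 25 → holds here (LHS = RHS)
B. LHS = sin(5) ≈ -0.9589, RHS = sin(4) + sin(1) ≈ 0.08467 → fails here (LHS ≠ RHS)
C. LHS = -63, RHS = -63 → holds here (LHS = RHS)

Answer: B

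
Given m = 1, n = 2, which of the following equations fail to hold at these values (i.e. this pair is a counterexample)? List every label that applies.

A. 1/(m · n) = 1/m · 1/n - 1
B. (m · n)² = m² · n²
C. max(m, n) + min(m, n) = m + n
Evaluating each claim at the given values:
A. LHS = 1/2, RHS = -1/2 → fails here (LHS ≠ RHS)
B. LHS = 4, RHS = 4 → holds here (LHS = RHS)
C. LHS = 3, RHS = 3 → holds here (LHS = RHS)

Answer: A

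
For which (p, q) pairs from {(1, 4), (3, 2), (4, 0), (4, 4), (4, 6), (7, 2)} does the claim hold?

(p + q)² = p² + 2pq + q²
Testing each pair:
(1, 4): LHS = 25, RHS = 25 → holds
(3, 2): LHS = 25, RHS = 25 → holds
(4, 0): LHS = 16, RHS = 16 → holds
(4, 4): LHS = 64, RHS = 64 → holds
(4, 6): LHS = 100, RHS = 100 → holds
(7, 2): LHS = 81, RHS = 81 → holds

Every pair satisfies the claim.

Answer: All pairs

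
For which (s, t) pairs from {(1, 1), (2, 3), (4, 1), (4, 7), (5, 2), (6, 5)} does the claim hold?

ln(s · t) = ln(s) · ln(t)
Testing each pair:
(1, 1): LHS = 0, RHS = 0 → holds
(2, 3): LHS = ln(6) ≈ 1.792, RHS = ln(2)·ln(3) ≈ 0.7615 → fails
(4, 1): LHS = ln(4) ≈ 1.386, RHS = 0 → fails
(4, 7): LHS = ln(28) ≈ 3.332, RHS = ln(4)·ln(7) ≈ 2.698 → fails
(5, 2): LHS = ln(10) ≈ 2.303, RHS = ln(2)·ln(5) ≈ 1.116 → fails
(6, 5): LHS = ln(30) ≈ 3.401, RHS = ln(5)·ln(6) ≈ 2.884 → fails

1 of 6 pairs satisfies the claim.

Answer: (1, 1)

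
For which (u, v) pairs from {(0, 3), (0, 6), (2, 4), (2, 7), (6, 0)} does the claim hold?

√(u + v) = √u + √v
(0, 3), (0, 6), (6, 0)

Testing each pair:
(0, 3): LHS = √(3) ≈ 1.732, RHS = √(3) ≈ 1.732 → holds
(0, 6): LHS = √(6) ≈ 2.449, RHS = √(6) ≈ 2.449 → holds
(2, 4): LHS = √(6) ≈ 2.449, RHS = √(2) + 2 ≈ 3.414 → fails
(2, 7): LHS = 3, RHS = √(2) + √(7) ≈ 4.06 → fails
(6, 0): LHS = √(6) ≈ 2.449, RHS = √(6) ≈ 2.449 → holds

3 of 5 pairs satisfy the claim.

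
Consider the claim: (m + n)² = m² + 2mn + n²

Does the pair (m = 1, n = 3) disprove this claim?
No

Substituting m = 1, n = 3:
LHS = (1 + 3)² = 16
RHS = 1² + 2·1·3 + 3² = 16

The sides agree, so this pair does not disprove the claim.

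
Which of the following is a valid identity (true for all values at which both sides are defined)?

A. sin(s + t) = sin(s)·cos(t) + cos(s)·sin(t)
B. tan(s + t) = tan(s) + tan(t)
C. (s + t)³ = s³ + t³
A

A: holds — e.g. at (2, 4), both sides equal sin(6) ≈ -0.2794.
B: fails at (4, 4) — LHS = tan(8) ≈ -6.8, RHS = 2·tan(4) ≈ 2.316.
C: fails at (1, 3) — LHS = 64, RHS = 28.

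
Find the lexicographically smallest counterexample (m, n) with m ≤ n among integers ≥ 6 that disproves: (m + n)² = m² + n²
(m, n) = (6, 6)

Substituting (6, 6) into the claim:
LHS = (6 + 6)² = 144
RHS = 6² + 6² = 72

Since LHS ≠ RHS, this pair disproves the claim, and no lexicographically smaller pair (m ≤ n, integers ≥ 6) does.

For instance (9, 13) is also a counterexample (LHS = 484, RHS = 250), but it's lexicographically larger.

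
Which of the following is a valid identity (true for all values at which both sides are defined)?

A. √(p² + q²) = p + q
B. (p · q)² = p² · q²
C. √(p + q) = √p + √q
A: fails at (3, 5) — LHS = √(34) ≈ 5.831, RHS = 8.
B: holds — e.g. at (1, 5), both sides equal 25.
C: fails at (1, 1) — LHS = √(2) ≈ 1.414, RHS = 2.

Answer: B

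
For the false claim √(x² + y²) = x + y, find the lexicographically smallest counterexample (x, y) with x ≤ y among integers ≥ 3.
Substituting (3, 3) into the claim:
LHS = √(3² + 3²) = 3·√(2) ≈ 4.243
RHS = 3 + 3 = 6

Since LHS ≠ RHS, this pair disproves the claim, and no lexicographically smaller pair (x ≤ y, integers ≥ 3) does.

For instance (4, 5) is also a counterexample (LHS = √(41) ≈ 6.403, RHS = 9), but it's lexicographically larger.

Answer: (x, y) = (3, 3)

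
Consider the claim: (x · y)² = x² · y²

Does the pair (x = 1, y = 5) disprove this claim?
Substituting x = 1, y = 5:
LHS = (1 · 5)² = 25
RHS = 1² · 5² = 25

The sides agree, so this pair does not disprove the claim.

Answer: No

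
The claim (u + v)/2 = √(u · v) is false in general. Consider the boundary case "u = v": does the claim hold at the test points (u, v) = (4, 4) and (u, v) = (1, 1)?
Yes, holds at both test points

At (4, 4): LHS = 4, RHS = 4 → equal
At (1, 1): LHS = 1, RHS = 1 → equal

So the claim does hold at both of these boundary points, even though it is not an identity.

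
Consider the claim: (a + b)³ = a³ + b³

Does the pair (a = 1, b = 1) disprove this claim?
Yes

Substituting a = 1, b = 1:
LHS = (1 + 1)³ = 8
RHS = 1³ + 1³ = 2

Since LHS ≠ RHS, this pair disproves the claim.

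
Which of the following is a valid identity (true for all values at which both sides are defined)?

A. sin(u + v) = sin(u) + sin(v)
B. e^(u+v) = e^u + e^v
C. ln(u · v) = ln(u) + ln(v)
C

A: fails at (5, 8) — LHS = sin(13) ≈ 0.4202, RHS = sin(5) + sin(8) ≈ 0.03043.
B: fails at (3, 7) — LHS = e^10 ≈ 22026.5, RHS = e^3 + e^7 ≈ 1117.
C: holds — e.g. at (3, 3), both sides equal ln(9) ≈ 2.197.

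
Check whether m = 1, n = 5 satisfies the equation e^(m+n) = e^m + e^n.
Substituting m = 1, n = 5:

LHS = e^(1+5) = e^6 ≈ 403.4
RHS = e^1 + e^5 = e + e^5 ≈ 151.1

LHS ≠ RHS, so the equation does not hold at this point.

Answer: Fails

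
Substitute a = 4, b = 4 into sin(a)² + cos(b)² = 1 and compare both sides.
LHS = sin(4)² + cos(4)² = 1
RHS = 1

LHS = RHS: the two sides agree.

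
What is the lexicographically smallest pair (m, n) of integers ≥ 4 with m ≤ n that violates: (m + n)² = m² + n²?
(m, n) = (4, 4)

Substituting (4, 4) into the claim:
LHS = (4 + 4)² = 64
RHS = 4² + 4² = 32

Since LHS ≠ RHS, this pair disproves the claim, and no lexicographically smaller pair (m ≤ n, integers ≥ 4) does.

For instance (8, 10) is also a counterexample (LHS = 324, RHS = 164), but it's lexicographically larger.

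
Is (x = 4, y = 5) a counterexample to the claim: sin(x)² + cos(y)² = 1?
Substituting x = 4, y = 5:
LHS = sin(4)² + cos(5)² ≈ 0.6532
RHS = 1

Since LHS ≠ RHS, this pair disproves the claim.

Answer: Yes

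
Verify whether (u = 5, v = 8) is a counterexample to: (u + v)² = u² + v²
Substituting u = 5, v = 8:
LHS = (5 + 8)² = 169
RHS = 5² + 8² = 89

Since LHS ≠ RHS, this pair disproves the claim.

Answer: Yes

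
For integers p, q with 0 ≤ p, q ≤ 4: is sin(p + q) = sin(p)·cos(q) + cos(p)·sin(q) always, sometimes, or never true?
The identity holds for every pair in the range. For instance at (p, q) = (4, 2): both sides equal sin(6) ≈ -0.2794.

Answer: Always true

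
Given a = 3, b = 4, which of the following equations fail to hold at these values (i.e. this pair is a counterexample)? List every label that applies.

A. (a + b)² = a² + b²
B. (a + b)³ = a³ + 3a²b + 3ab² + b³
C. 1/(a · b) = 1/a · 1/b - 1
Evaluating each claim at the given values:
A. LHS = 49, RHS = 25 → fails here (LHS ≠ RHS)
B. LHS = 343, RHS = 343 → holds here (LHS = RHS)
C. LHS = 1/12, RHS = -11/12 → fails here (LHS ≠ RHS)

Answer: A, C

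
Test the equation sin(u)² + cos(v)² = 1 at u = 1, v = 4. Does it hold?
Fails

Substituting u = 1, v = 4:

LHS = sin(1)² + cos(4)² ≈ 1.135
RHS = 1

LHS ≠ RHS, so the equation does not hold at this point.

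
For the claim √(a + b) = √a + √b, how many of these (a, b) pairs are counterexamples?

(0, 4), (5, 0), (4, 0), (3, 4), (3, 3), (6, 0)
Testing each pair:
(0, 4): LHS = 2, RHS = 2 → satisfies claim
(5, 0): LHS = √(5) ≈ 2.236, RHS = √(5) ≈ 2.236 → satisfies claim
(4, 0): LHS = 2, RHS = 2 → satisfies claim
(3, 4): LHS = √(7) ≈ 2.646, RHS = √(3) + 2 ≈ 3.732 → counterexample
(3, 3): LHS = √(6) ≈ 2.449, RHS = 2·√(3) ≈ 3.464 → counterexample
(6, 0): LHS = √(6) ≈ 2.449, RHS = √(6) ≈ 2.449 → satisfies claim

That makes 2 counterexamples.

Answer: 2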